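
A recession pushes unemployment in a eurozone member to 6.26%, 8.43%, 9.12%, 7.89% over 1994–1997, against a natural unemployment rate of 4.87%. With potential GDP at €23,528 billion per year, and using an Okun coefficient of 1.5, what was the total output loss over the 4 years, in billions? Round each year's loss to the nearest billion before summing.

€4,313 billion

Year 1994: gap = -1.5 × (6.26 - 4.87) = -2.085%, loss ≈ 23528 × 2.085/100 ≈ 491.
Year 1995: gap = -1.5 × (8.43 - 4.87) = -5.34%, loss ≈ 23528 × 5.34/100 ≈ 1256.
Year 1996: gap = -1.5 × (9.12 - 4.87) = -6.375%, loss ≈ 23528 × 6.375/100 ≈ 1500.
Year 1997: gap = -1.5 × (7.89 - 4.87) = -4.53%, loss ≈ 23528 × 4.53/100 ≈ 1066.
Total lost output = 491 + 1256 + 1500 + 1066 = 4313 billion.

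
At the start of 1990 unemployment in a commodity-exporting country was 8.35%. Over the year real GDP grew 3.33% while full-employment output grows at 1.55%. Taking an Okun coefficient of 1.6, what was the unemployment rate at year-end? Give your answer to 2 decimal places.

7.24%

Growth-rate Okun's law: g_Y = g_Y* - β × Δu, so Δu = (g_Y* - g_Y)/β.
Δu = (1.55 - 3.33)/1.6 = -1.78/1.6 = -1.11 percentage points.
Year-end unemployment = 8.35 - 1.11 = 7.24%.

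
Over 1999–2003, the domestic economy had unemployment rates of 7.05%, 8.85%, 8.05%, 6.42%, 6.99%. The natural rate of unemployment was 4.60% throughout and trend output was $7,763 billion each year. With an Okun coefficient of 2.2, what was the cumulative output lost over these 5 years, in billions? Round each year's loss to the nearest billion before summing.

$2,452 billion

Year 1999: gap = -2.2 × (7.05 - 4.6) = -5.39%, loss ≈ 7763 × 5.39/100 ≈ 418.
Year 2000: gap = -2.2 × (8.85 - 4.6) = -9.35%, loss ≈ 7763 × 9.35/100 ≈ 726.
Year 2001: gap = -2.2 × (8.05 - 4.6) = -7.59%, loss ≈ 7763 × 7.59/100 ≈ 589.
Year 2002: gap = -2.2 × (6.42 - 4.6) = -4.004%, loss ≈ 7763 × 4.004/100 ≈ 311.
Year 2003: gap = -2.2 × (6.99 - 4.6) = -5.258%, loss ≈ 7763 × 5.258/100 ≈ 408.
Total lost output = 418 + 726 + 589 + 311 + 408 = 2452 billion.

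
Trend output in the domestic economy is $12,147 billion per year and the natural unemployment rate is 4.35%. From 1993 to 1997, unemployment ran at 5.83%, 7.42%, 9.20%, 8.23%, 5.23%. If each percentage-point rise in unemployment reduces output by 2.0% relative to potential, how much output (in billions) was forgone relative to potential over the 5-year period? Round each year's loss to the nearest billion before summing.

Year 1993: gap = -2.0 × (5.83 - 4.35) = -2.96%, loss ≈ 12147 × 2.96/100 ≈ 360.
Year 1994: gap = -2.0 × (7.42 - 4.35) = -6.14%, loss ≈ 12147 × 6.14/100 ≈ 746.
Year 1995: gap = -2.0 × (9.2 - 4.35) = -9.7%, loss ≈ 12147 × 9.7/100 ≈ 1178.
Year 1996: gap = -2.0 × (8.23 - 4.35) = -7.76%, loss ≈ 12147 × 7.76/100 ≈ 943.
Year 1997: gap = -2.0 × (5.23 - 4.35) = -1.76%, loss ≈ 12147 × 1.76/100 ≈ 214.
Total lost output = 360 + 746 + 1178 + 943 + 214 = 3441 billion.

$3,441 billion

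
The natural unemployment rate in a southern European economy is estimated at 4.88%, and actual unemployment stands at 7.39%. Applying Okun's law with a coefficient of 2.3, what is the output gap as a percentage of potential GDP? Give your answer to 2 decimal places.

The unemployment gap is 7.39 - 4.88 = 2.51 percentage points.
Okun's law gives an output gap of -2.3 × 2.51 = -5.773%, i.e. 5.77% below potential.

-5.77%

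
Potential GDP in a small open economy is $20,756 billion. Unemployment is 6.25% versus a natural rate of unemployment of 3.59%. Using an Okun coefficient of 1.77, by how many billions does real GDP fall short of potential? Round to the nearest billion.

Output gap = -1.77 × (6.25 - 3.59) = -1.77 × 2.66 = -4.7082%.
Actual GDP ≈ 20756 × 0.952918 ≈ 19779 billion, so the shortfall is 20756 - 19779 = 977 billion.

$977 billion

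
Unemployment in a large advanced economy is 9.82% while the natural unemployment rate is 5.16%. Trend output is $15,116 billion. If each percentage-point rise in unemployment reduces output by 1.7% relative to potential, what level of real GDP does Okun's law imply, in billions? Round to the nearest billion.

Unemployment gap = 9.82 - 5.16 = 4.66 points, so the output gap is -1.7 × 4.66 = -7.922%.
Actual GDP = 15116 × (1 - 7.922/100) = 15116 × 0.92078 ≈ 13919 billion.

$13,919 billion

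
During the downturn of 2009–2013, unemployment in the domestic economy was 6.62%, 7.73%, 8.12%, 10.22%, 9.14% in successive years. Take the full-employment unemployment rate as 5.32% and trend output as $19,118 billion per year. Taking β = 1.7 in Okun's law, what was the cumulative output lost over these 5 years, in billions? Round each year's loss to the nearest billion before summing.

Year 2009: gap = -1.7 × (6.62 - 5.32) = -2.21%, loss ≈ 19118 × 2.21/100 ≈ 423.
Year 2010: gap = -1.7 × (7.73 - 5.32) = -4.097%, loss ≈ 19118 × 4.097/100 ≈ 783.
Year 2011: gap = -1.7 × (8.12 - 5.32) = -4.76%, loss ≈ 19118 × 4.76/100 ≈ 910.
Year 2012: gap = -1.7 × (10.22 - 5.32) = -8.33%, loss ≈ 19118 × 8.33/100 ≈ 1593.
Year 2013: gap = -1.7 × (9.14 - 5.32) = -6.494%, loss ≈ 19118 × 6.494/100 ≈ 1242.
Total lost output = 423 + 783 + 910 + 1593 + 1242 = 4951 billion.

$4,951 billion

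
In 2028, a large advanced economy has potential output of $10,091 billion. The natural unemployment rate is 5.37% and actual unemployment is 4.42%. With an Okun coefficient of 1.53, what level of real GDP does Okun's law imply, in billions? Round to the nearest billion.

$10,238 billion

Unemployment gap = 4.42 - 5.37 = -0.95 points, so the output gap is -1.53 × (-0.95) = 1.4535%.
Actual GDP = 10091 × (1 + 1.4535/100) = 10091 × 1.014535 ≈ 10238 billion.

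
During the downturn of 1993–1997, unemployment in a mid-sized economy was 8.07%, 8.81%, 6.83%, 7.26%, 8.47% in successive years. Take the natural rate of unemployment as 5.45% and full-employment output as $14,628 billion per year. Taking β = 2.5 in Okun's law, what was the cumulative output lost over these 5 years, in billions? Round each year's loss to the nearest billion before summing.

Year 1993: gap = -2.5 × (8.07 - 5.45) = -6.55%, loss ≈ 14628 × 6.55/100 ≈ 958.
Year 1994: gap = -2.5 × (8.81 - 5.45) = -8.4%, loss ≈ 14628 × 8.4/100 ≈ 1229.
Year 1995: gap = -2.5 × (6.83 - 5.45) = -3.45%, loss ≈ 14628 × 3.45/100 ≈ 505.
Year 1996: gap = -2.5 × (7.26 - 5.45) = -4.525%, loss ≈ 14628 × 4.525/100 ≈ 662.
Year 1997: gap = -2.5 × (8.47 - 5.45) = -7.55%, loss ≈ 14628 × 7.55/100 ≈ 1104.
Total lost output = 958 + 1229 + 505 + 662 + 1104 = 4458 billion.

$4,458 billion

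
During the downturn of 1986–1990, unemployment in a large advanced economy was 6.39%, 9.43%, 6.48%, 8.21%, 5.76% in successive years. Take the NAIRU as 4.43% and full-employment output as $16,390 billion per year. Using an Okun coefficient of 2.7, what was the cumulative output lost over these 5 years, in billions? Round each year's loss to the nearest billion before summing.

Year 1986: gap = -2.7 × (6.39 - 4.43) = -5.292%, loss ≈ 16390 × 5.292/100 ≈ 867.
Year 1987: gap = -2.7 × (9.43 - 4.43) = -13.5%, loss ≈ 16390 × 13.5/100 ≈ 2213.
Year 1988: gap = -2.7 × (6.48 - 4.43) = -5.535%, loss ≈ 16390 × 5.535/100 ≈ 907.
Year 1989: gap = -2.7 × (8.21 - 4.43) = -10.206%, loss ≈ 16390 × 10.206/100 ≈ 1673.
Year 1990: gap = -2.7 × (5.76 - 4.43) = -3.591%, loss ≈ 16390 × 3.591/100 ≈ 589.
Total lost output = 867 + 2213 + 907 + 1673 + 589 = 6249 billion.

$6,249 billion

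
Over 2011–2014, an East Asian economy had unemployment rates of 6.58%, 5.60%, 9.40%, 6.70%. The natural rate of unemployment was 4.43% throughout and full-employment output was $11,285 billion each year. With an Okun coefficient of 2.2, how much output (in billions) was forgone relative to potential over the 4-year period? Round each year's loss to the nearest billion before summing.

Year 2011: gap = -2.2 × (6.58 - 4.43) = -4.73%, loss ≈ 11285 × 4.73/100 ≈ 534.
Year 2012: gap = -2.2 × (5.6 - 4.43) = -2.574%, loss ≈ 11285 × 2.574/100 ≈ 290.
Year 2013: gap = -2.2 × (9.4 - 4.43) = -10.934%, loss ≈ 11285 × 10.934/100 ≈ 1234.
Year 2014: gap = -2.2 × (6.7 - 4.43) = -4.994%, loss ≈ 11285 × 4.994/100 ≈ 564.
Total lost output = 534 + 290 + 1234 + 564 = 2622 billion.

$2,622 billion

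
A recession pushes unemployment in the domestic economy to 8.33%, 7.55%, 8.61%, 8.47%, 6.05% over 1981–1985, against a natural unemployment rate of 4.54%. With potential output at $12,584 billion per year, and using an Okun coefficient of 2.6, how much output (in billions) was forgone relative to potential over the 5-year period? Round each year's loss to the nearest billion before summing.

Year 1981: gap = -2.6 × (8.33 - 4.54) = -9.854%, loss ≈ 12584 × 9.854/100 ≈ 1240.
Year 1982: gap = -2.6 × (7.55 - 4.54) = -7.826%, loss ≈ 12584 × 7.826/100 ≈ 985.
Year 1983: gap = -2.6 × (8.61 - 4.54) = -10.582%, loss ≈ 12584 × 10.582/100 ≈ 1332.
Year 1984: gap = -2.6 × (8.47 - 4.54) = -10.218%, loss ≈ 12584 × 10.218/100 ≈ 1286.
Year 1985: gap = -2.6 × (6.05 - 4.54) = -3.926%, loss ≈ 12584 × 3.926/100 ≈ 494.
Total lost output = 1240 + 985 + 1332 + 1286 + 494 = 5337 billion.

$5,337 billion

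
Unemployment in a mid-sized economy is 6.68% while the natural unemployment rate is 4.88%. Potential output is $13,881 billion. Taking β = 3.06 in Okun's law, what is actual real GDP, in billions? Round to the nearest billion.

$13,116 billion

Unemployment gap = 6.68 - 4.88 = 1.8 points, so the output gap is -3.06 × 1.8 = -5.508%.
Actual GDP = 13881 × (1 - 5.508/100) = 13881 × 0.94492 ≈ 13116 billion.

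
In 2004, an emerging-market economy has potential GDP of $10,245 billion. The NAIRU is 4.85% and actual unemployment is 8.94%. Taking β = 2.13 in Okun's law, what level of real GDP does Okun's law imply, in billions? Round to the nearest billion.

$9,352 billion

Unemployment gap = 8.94 - 4.85 = 4.09 points, so the output gap is -2.13 × 4.09 = -8.7117%.
Actual GDP = 10245 × (1 - 8.7117/100) = 10245 × 0.912883 ≈ 9352 billion.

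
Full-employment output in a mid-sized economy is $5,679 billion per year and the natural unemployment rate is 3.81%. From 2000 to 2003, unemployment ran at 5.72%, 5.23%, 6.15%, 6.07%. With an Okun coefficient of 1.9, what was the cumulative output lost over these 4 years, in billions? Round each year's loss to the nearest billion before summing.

Year 2000: gap = -1.9 × (5.72 - 3.81) = -3.629%, loss ≈ 5679 × 3.629/100 ≈ 206.
Year 2001: gap = -1.9 × (5.23 - 3.81) = -2.698%, loss ≈ 5679 × 2.698/100 ≈ 153.
Year 2002: gap = -1.9 × (6.15 - 3.81) = -4.446%, loss ≈ 5679 × 4.446/100 ≈ 252.
Year 2003: gap = -1.9 × (6.07 - 3.81) = -4.294%, loss ≈ 5679 × 4.294/100 ≈ 244.
Total lost output = 206 + 153 + 252 + 244 = 855 billion.

$855 billion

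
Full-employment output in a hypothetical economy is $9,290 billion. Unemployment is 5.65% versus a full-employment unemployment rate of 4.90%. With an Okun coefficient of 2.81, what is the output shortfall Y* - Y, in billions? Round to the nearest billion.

$196 billion

Output gap = -2.81 × (5.65 - 4.9) = -2.81 × 0.75 = -2.1075%.
Actual GDP ≈ 9290 × 0.978925 ≈ 9094 billion, so the shortfall is 9290 - 9094 = 196 billion.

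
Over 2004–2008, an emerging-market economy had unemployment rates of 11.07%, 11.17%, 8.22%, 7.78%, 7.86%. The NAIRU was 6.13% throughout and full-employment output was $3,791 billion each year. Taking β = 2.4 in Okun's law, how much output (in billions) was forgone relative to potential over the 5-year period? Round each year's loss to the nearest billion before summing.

Year 2004: gap = -2.4 × (11.07 - 6.13) = -11.856%, loss ≈ 3791 × 11.856/100 ≈ 449.
Year 2005: gap = -2.4 × (11.17 - 6.13) = -12.096%, loss ≈ 3791 × 12.096/100 ≈ 459.
Year 2006: gap = -2.4 × (8.22 - 6.13) = -5.016%, loss ≈ 3791 × 5.016/100 ≈ 190.
Year 2007: gap = -2.4 × (7.78 - 6.13) = -3.96%, loss ≈ 3791 × 3.96/100 ≈ 150.
Year 2008: gap = -2.4 × (7.86 - 6.13) = -4.152%, loss ≈ 3791 × 4.152/100 ≈ 157.
Total lost output = 449 + 459 + 190 + 150 + 157 = 1405 billion.

$1,405 billion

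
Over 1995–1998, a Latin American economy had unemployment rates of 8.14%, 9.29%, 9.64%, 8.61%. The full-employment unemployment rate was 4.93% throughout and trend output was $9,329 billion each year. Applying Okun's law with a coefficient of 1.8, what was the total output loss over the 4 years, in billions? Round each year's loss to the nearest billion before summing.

$2,680 billion

Year 1995: gap = -1.8 × (8.14 - 4.93) = -5.778%, loss ≈ 9329 × 5.778/100 ≈ 539.
Year 1996: gap = -1.8 × (9.29 - 4.93) = -7.848%, loss ≈ 9329 × 7.848/100 ≈ 732.
Year 1997: gap = -1.8 × (9.64 - 4.93) = -8.478%, loss ≈ 9329 × 8.478/100 ≈ 791.
Year 1998: gap = -1.8 × (8.61 - 4.93) = -6.624%, loss ≈ 9329 × 6.624/100 ≈ 618.
Total lost output = 539 + 732 + 791 + 618 = 2680 billion.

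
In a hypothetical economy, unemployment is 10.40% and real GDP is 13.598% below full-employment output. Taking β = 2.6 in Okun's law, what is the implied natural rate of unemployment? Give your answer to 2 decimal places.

5.17%

From Okun's law, u - u* = -(output gap)/β = -(-13.598)/2.6 = 5.23 points.
So u* = 10.4 - 5.23 = 5.17%.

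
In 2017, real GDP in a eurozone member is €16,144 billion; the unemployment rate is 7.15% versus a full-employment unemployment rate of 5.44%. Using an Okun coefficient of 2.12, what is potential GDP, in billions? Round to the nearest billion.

Unemployment gap = 7.15 - 5.44 = 1.71 points, so output gap = -2.12 × 1.71 = -3.6252%.
Since Y = Y* × (1 + gap/100), Y* = 16144/0.963748 ≈ 16751 billion.

€16,751 billion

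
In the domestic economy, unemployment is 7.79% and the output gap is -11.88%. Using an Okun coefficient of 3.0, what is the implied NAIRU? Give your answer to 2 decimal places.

3.83%

From Okun's law, u - u* = -(output gap)/β = -(-11.88)/3.0 = 3.96 points.
So u* = 7.79 - 3.96 = 3.83%.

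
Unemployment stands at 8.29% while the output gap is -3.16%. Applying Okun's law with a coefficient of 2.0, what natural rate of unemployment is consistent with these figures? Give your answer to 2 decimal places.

From Okun's law, u - u* = -(output gap)/β = -(-3.16)/2.0 = 1.58 points.
So u* = 8.29 - 1.58 = 6.71%.

6.71%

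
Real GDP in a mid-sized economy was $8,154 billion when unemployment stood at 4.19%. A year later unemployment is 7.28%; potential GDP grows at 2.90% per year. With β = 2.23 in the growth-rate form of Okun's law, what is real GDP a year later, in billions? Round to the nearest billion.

$7,829 billion

Δu = 7.28 - 4.19 = 3.09 points.
Okun's law (growth form): g_Y = g_Y* - β × Δu = 2.90 - 2.23 × (3.09) = 2.9 - 6.8907 = -3.9907%.
Real GDP in the next year = 8154 × (1 - 3.9907/100) = 8154 × 0.960093 ≈ 7829 billion.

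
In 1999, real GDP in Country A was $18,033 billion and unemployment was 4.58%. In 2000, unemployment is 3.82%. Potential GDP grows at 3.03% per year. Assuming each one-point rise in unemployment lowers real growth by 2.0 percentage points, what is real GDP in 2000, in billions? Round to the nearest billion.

Δu = 3.82 - 4.58 = -0.76 points.
Okun's law (growth form): g_Y = g_Y* - β × Δu = 3.03 - 2.0 × (-0.76) = 3.03 + 1.52 = 4.55%.
Real GDP in the next year = 18033 × (1 + 4.55/100) = 18033 × 1.0455 ≈ 18854 billion.

$18,854 billion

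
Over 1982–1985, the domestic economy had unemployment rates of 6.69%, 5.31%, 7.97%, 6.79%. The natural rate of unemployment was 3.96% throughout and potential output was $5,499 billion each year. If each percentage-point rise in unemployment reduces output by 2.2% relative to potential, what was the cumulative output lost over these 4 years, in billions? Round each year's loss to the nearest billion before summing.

Year 1982: gap = -2.2 × (6.69 - 3.96) = -6.006%, loss ≈ 5499 × 6.006/100 ≈ 330.
Year 1983: gap = -2.2 × (5.31 - 3.96) = -2.97%, loss ≈ 5499 × 2.97/100 ≈ 163.
Year 1984: gap = -2.2 × (7.97 - 3.96) = -8.822%, loss ≈ 5499 × 8.822/100 ≈ 485.
Year 1985: gap = -2.2 × (6.79 - 3.96) = -6.226%, loss ≈ 5499 × 6.226/100 ≈ 342.
Total lost output = 330 + 163 + 485 + 342 = 1320 billion.

$1,320 billion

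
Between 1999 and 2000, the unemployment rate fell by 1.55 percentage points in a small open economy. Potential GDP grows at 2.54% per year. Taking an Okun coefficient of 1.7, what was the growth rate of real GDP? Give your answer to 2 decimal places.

5.18%

Growth-rate Okun's law: g_Y = g_Y* - β × Δu.
g_Y = 2.54 - 1.7 × (-1.55) = 2.54 + 2.635 = 5.175%, i.e. 5.18% to 2 d.p.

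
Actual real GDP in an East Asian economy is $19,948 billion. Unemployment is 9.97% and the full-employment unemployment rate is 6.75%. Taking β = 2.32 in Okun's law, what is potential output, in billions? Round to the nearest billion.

$21,559 billion

Unemployment gap = 9.97 - 6.75 = 3.22 points, so output gap = -2.32 × 3.22 = -7.4704%.
Since Y = Y* × (1 + gap/100), Y* = 19948/0.925296 ≈ 21559 billion.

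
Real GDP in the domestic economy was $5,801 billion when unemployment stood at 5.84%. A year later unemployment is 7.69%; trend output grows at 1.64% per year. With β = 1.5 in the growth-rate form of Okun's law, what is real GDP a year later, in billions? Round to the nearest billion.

Δu = 7.69 - 5.84 = 1.85 points.
Okun's law (growth form): g_Y = g_Y* - β × Δu = 1.64 - 1.5 × (1.85) = 1.64 - 2.775 = -1.135%.
Real GDP in the next year = 5801 × (1 - 1.135/100) = 5801 × 0.98865 ≈ 5735 billion.

$5,735 billion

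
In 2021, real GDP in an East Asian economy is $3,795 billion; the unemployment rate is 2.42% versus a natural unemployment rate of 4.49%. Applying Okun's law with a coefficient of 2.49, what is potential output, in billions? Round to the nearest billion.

Unemployment gap = 2.42 - 4.49 = -2.07 points, so output gap = -2.49 × (-2.07) = 5.1543%.
Since Y = Y* × (1 + gap/100), Y* = 3795/1.051543 ≈ 3609 billion.

$3,609 billion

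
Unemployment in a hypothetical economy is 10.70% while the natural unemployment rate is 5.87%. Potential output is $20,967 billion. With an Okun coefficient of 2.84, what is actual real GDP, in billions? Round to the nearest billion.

Unemployment gap = 10.7 - 5.87 = 4.83 points, so the output gap is -2.84 × 4.83 = -13.7172%.
Actual GDP = 20967 × (1 - 13.7172/100) = 20967 × 0.862828 ≈ 18091 billion.

$18,091 billion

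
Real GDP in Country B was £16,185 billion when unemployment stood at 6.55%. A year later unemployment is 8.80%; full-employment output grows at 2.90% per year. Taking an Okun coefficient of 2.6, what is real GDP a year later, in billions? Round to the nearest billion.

£15,708 billion

Δu = 8.8 - 6.55 = 2.25 points.
Okun's law (growth form): g_Y = g_Y* - β × Δu = 2.90 - 2.6 × (2.25) = 2.9 - 5.85 = -2.95%.
Real GDP in the next year = 16185 × (1 - 2.95/100) = 16185 × 0.9705 ≈ 15708 billion.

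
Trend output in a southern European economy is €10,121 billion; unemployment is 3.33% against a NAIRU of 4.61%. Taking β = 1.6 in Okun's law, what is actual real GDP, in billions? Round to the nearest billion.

Unemployment gap = 3.33 - 4.61 = -1.28 points, so the output gap is -1.6 × (-1.28) = 2.048%.
Actual GDP = 10121 × (1 + 2.048/100) = 10121 × 1.02048 ≈ 10328 billion.

€10,328 billion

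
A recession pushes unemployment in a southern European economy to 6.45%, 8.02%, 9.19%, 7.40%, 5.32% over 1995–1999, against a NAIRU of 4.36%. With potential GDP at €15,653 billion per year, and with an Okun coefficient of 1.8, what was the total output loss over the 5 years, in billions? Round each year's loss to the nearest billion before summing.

Year 1995: gap = -1.8 × (6.45 - 4.36) = -3.762%, loss ≈ 15653 × 3.762/100 ≈ 589.
Year 1996: gap = -1.8 × (8.02 - 4.36) = -6.588%, loss ≈ 15653 × 6.588/100 ≈ 1031.
Year 1997: gap = -1.8 × (9.19 - 4.36) = -8.694%, loss ≈ 15653 × 8.694/100 ≈ 1361.
Year 1998: gap = -1.8 × (7.4 - 4.36) = -5.472%, loss ≈ 15653 × 5.472/100 ≈ 857.
Year 1999: gap = -1.8 × (5.32 - 4.36) = -1.728%, loss ≈ 15653 × 1.728/100 ≈ 270.
Total lost output = 589 + 1031 + 1361 + 857 + 270 = 4108 billion.

€4,108 billion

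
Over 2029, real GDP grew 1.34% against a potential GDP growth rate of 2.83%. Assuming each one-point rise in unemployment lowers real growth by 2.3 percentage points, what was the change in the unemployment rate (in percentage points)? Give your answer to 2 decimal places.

0.65 percentage points

Growth-rate Okun's law: g_Y = g_Y* - β × Δu, so Δu = (g_Y* - g_Y)/β.
Δu = (2.83 - 1.34)/2.3 = 1.49/2.3 = 0.65 percentage points.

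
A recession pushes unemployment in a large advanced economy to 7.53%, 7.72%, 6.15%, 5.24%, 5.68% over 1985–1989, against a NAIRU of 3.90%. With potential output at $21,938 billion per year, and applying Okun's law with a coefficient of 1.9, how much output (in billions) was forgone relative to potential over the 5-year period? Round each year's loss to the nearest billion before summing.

$5,344 billion

Year 1985: gap = -1.9 × (7.53 - 3.9) = -6.897%, loss ≈ 21938 × 6.897/100 ≈ 1513.
Year 1986: gap = -1.9 × (7.72 - 3.9) = -7.258%, loss ≈ 21938 × 7.258/100 ≈ 1592.
Year 1987: gap = -1.9 × (6.15 - 3.9) = -4.275%, loss ≈ 21938 × 4.275/100 ≈ 938.
Year 1988: gap = -1.9 × (5.24 - 3.9) = -2.546%, loss ≈ 21938 × 2.546/100 ≈ 559.
Year 1989: gap = -1.9 × (5.68 - 3.9) = -3.382%, loss ≈ 21938 × 3.382/100 ≈ 742.
Total lost output = 1513 + 1592 + 938 + 559 + 742 = 5344 billion.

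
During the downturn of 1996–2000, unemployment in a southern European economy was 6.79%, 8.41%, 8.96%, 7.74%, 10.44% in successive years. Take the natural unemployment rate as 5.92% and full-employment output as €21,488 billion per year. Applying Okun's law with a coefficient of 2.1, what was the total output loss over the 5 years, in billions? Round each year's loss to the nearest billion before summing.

Year 1996: gap = -2.1 × (6.79 - 5.92) = -1.827%, loss ≈ 21488 × 1.827/100 ≈ 393.
Year 1997: gap = -2.1 × (8.41 - 5.92) = -5.229%, loss ≈ 21488 × 5.229/100 ≈ 1124.
Year 1998: gap = -2.1 × (8.96 - 5.92) = -6.384%, loss ≈ 21488 × 6.384/100 ≈ 1372.
Year 1999: gap = -2.1 × (7.74 - 5.92) = -3.822%, loss ≈ 21488 × 3.822/100 ≈ 821.
Year 2000: gap = -2.1 × (10.44 - 5.92) = -9.492%, loss ≈ 21488 × 9.492/100 ≈ 2040.
Total lost output = 393 + 1124 + 1372 + 821 + 2040 = 5750 billion.

€5,750 billion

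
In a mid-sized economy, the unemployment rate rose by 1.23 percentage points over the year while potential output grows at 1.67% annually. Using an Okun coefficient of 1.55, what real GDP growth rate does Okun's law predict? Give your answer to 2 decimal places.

-0.24%

Growth-rate Okun's law: g_Y = g_Y* - β × Δu.
g_Y = 1.67 - 1.55 × (1.23) = 1.67 - 1.9065 = -0.2365%, i.e. -0.24% to 2 d.p.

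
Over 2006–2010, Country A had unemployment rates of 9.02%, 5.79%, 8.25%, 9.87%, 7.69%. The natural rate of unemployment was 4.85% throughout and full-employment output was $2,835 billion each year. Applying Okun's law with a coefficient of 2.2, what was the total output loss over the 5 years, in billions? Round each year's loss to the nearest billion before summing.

$1,021 billion

Year 2006: gap = -2.2 × (9.02 - 4.85) = -9.174%, loss ≈ 2835 × 9.174/100 ≈ 260.
Year 2007: gap = -2.2 × (5.79 - 4.85) = -2.068%, loss ≈ 2835 × 2.068/100 ≈ 59.
Year 2008: gap = -2.2 × (8.25 - 4.85) = -7.48%, loss ≈ 2835 × 7.48/100 ≈ 212.
Year 2009: gap = -2.2 × (9.87 - 4.85) = -11.044%, loss ≈ 2835 × 11.044/100 ≈ 313.
Year 2010: gap = -2.2 × (7.69 - 4.85) = -6.248%, loss ≈ 2835 × 6.248/100 ≈ 177.
Total lost output = 260 + 59 + 212 + 313 + 177 = 1021 billion.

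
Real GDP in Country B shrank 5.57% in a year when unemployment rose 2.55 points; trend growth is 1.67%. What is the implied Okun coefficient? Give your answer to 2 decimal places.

Growth form: g_Y = g_Y* - β × Δu, so β = (g_Y* - g_Y)/Δu.
β = (1.67 + 5.57)/2.55 = 7.24/2.55 = 2.84.

β ≈ 2.84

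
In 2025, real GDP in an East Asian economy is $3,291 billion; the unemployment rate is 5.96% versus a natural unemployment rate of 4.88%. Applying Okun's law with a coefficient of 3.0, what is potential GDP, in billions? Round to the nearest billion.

$3,401 billion

Unemployment gap = 5.96 - 4.88 = 1.08 points, so output gap = -3 × 1.08 = -3.24%.
Since Y = Y* × (1 + gap/100), Y* = 3291/0.9676 ≈ 3401 billion.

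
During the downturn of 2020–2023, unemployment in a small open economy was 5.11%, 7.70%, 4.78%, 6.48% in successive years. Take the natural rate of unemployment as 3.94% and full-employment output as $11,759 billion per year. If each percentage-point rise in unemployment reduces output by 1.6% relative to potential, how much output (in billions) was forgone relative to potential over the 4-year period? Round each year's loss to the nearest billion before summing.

Year 2020: gap = -1.6 × (5.11 - 3.94) = -1.872%, loss ≈ 11759 × 1.872/100 ≈ 220.
Year 2021: gap = -1.6 × (7.7 - 3.94) = -6.016%, loss ≈ 11759 × 6.016/100 ≈ 707.
Year 2022: gap = -1.6 × (4.78 - 3.94) = -1.344%, loss ≈ 11759 × 1.344/100 ≈ 158.
Year 2023: gap = -1.6 × (6.48 - 3.94) = -4.064%, loss ≈ 11759 × 4.064/100 ≈ 478.
Total lost output = 220 + 707 + 158 + 478 = 1563 billion.

$1,563 billion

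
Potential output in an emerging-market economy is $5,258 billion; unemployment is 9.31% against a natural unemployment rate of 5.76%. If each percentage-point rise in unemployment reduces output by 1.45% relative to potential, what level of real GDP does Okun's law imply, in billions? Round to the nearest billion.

$4,987 billion

Unemployment gap = 9.31 - 5.76 = 3.55 points, so the output gap is -1.45 × 3.55 = -5.1475%.
Actual GDP = 5258 × (1 - 5.1475/100) = 5258 × 0.948525 ≈ 4987 billion.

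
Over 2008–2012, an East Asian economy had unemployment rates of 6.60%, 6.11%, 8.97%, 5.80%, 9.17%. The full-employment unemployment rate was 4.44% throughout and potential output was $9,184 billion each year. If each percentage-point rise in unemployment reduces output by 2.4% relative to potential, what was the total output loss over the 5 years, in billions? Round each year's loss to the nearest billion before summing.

Year 2008: gap = -2.4 × (6.6 - 4.44) = -5.184%, loss ≈ 9184 × 5.184/100 ≈ 476.
Year 2009: gap = -2.4 × (6.11 - 4.44) = -4.008%, loss ≈ 9184 × 4.008/100 ≈ 368.
Year 2010: gap = -2.4 × (8.97 - 4.44) = -10.872%, loss ≈ 9184 × 10.872/100 ≈ 998.
Year 2011: gap = -2.4 × (5.8 - 4.44) = -3.264%, loss ≈ 9184 × 3.264/100 ≈ 300.
Year 2012: gap = -2.4 × (9.17 - 4.44) = -11.352%, loss ≈ 9184 × 11.352/100 ≈ 1043.
Total lost output = 476 + 368 + 998 + 300 + 1043 = 3185 billion.

$3,185 billion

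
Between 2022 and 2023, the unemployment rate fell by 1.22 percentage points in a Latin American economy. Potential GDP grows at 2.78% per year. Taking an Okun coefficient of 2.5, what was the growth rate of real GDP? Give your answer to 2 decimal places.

Growth-rate Okun's law: g_Y = g_Y* - β × Δu.
g_Y = 2.78 - 2.5 × (-1.22) = 2.78 + 3.05 = 5.83%, i.e. 5.83% to 2 d.p.

5.83%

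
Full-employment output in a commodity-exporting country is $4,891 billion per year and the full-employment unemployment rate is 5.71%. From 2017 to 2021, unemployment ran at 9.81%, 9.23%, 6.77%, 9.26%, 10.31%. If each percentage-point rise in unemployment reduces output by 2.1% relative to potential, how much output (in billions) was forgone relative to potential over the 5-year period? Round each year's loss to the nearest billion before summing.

$1,729 billion

Year 2017: gap = -2.1 × (9.81 - 5.71) = -8.61%, loss ≈ 4891 × 8.61/100 ≈ 421.
Year 2018: gap = -2.1 × (9.23 - 5.71) = -7.392%, loss ≈ 4891 × 7.392/100 ≈ 362.
Year 2019: gap = -2.1 × (6.77 - 5.71) = -2.226%, loss ≈ 4891 × 2.226/100 ≈ 109.
Year 2020: gap = -2.1 × (9.26 - 5.71) = -7.455%, loss ≈ 4891 × 7.455/100 ≈ 365.
Year 2021: gap = -2.1 × (10.31 - 5.71) = -9.66%, loss ≈ 4891 × 9.66/100 ≈ 472.
Total lost output = 421 + 362 + 109 + 365 + 472 = 1729 billion.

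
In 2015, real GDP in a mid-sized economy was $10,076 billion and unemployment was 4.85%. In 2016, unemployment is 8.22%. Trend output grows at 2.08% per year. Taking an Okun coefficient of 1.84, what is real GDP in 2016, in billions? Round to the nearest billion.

Δu = 8.22 - 4.85 = 3.37 points.
Okun's law (growth form): g_Y = g_Y* - β × Δu = 2.08 - 1.84 × (3.37) = 2.08 - 6.2008 = -4.1208%.
Real GDP in the next year = 10076 × (1 - 4.1208/100) = 10076 × 0.958792 ≈ 9661 billion.

$9,661 billion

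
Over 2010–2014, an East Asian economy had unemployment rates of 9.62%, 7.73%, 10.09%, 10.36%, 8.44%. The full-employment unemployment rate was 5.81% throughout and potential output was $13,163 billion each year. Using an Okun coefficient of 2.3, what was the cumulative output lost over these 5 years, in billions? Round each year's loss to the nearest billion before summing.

Year 2010: gap = -2.3 × (9.62 - 5.81) = -8.763%, loss ≈ 13163 × 8.763/100 ≈ 1153.
Year 2011: gap = -2.3 × (7.73 - 5.81) = -4.416%, loss ≈ 13163 × 4.416/100 ≈ 581.
Year 2012: gap = -2.3 × (10.09 - 5.81) = -9.844%, loss ≈ 13163 × 9.844/100 ≈ 1296.
Year 2013: gap = -2.3 × (10.36 - 5.81) = -10.465%, loss ≈ 13163 × 10.465/100 ≈ 1378.
Year 2014: gap = -2.3 × (8.44 - 5.81) = -6.049%, loss ≈ 13163 × 6.049/100 ≈ 796.
Total lost output = 1153 + 581 + 1296 + 1378 + 796 = 5204 billion.

$5,204 billion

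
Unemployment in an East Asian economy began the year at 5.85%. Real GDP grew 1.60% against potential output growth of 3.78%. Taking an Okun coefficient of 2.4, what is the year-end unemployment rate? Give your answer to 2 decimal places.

Growth-rate Okun's law: g_Y = g_Y* - β × Δu, so Δu = (g_Y* - g_Y)/β.
Δu = (3.78 - 1.6)/2.4 = 2.18/2.4 = 0.91 percentage points.
Year-end unemployment = 5.85 + 0.91 = 6.76%.

6.76%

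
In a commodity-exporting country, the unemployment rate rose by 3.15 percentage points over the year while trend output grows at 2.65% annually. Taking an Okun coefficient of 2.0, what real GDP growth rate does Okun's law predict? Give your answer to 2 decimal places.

-3.65%

Growth-rate Okun's law: g_Y = g_Y* - β × Δu.
g_Y = 2.65 - 2.0 × (3.15) = 2.65 - 6.3 = -3.65%, i.e. -3.65% to 2 d.p.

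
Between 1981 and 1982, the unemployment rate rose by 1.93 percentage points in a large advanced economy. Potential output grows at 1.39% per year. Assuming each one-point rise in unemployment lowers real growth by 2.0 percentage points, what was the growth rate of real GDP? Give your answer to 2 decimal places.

-2.47%

Growth-rate Okun's law: g_Y = g_Y* - β × Δu.
g_Y = 1.39 - 2.0 × (1.93) = 1.39 - 3.86 = -2.47%, i.e. -2.47% to 2 d.p.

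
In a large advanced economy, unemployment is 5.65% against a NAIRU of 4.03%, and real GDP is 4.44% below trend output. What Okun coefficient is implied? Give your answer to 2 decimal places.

Okun's law: output gap = -β × (u - u*).
-4.44 = -β × (5.65 - 4.03) = -β × 1.62, so β = 4.44/1.62 = 2.74.

β ≈ 2.74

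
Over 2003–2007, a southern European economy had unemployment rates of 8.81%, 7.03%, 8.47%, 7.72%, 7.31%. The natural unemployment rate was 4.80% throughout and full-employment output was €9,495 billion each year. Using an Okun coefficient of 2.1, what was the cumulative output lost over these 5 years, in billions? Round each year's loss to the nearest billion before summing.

€3,059 billion

Year 2003: gap = -2.1 × (8.81 - 4.8) = -8.421%, loss ≈ 9495 × 8.421/100 ≈ 800.
Year 2004: gap = -2.1 × (7.03 - 4.8) = -4.683%, loss ≈ 9495 × 4.683/100 ≈ 445.
Year 2005: gap = -2.1 × (8.47 - 4.8) = -7.707%, loss ≈ 9495 × 7.707/100 ≈ 732.
Year 2006: gap = -2.1 × (7.72 - 4.8) = -6.132%, loss ≈ 9495 × 6.132/100 ≈ 582.
Year 2007: gap = -2.1 × (7.31 - 4.8) = -5.271%, loss ≈ 9495 × 5.271/100 ≈ 500.
Total lost output = 800 + 445 + 732 + 582 + 500 = 3059 billion.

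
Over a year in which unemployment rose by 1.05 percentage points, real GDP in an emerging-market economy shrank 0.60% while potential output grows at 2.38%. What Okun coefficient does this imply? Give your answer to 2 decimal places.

Growth form: g_Y = g_Y* - β × Δu, so β = (g_Y* - g_Y)/Δu.
β = (2.38 + 0.6)/1.05 = 2.98/1.05 = 2.84.

β ≈ 2.84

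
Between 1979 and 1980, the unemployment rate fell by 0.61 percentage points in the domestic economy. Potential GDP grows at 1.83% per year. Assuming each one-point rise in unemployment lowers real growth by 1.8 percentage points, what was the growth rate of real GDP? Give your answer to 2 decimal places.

2.93%

Growth-rate Okun's law: g_Y = g_Y* - β × Δu.
g_Y = 1.83 - 1.8 × (-0.61) = 1.83 + 1.098 = 2.928%, i.e. 2.93% to 2 d.p.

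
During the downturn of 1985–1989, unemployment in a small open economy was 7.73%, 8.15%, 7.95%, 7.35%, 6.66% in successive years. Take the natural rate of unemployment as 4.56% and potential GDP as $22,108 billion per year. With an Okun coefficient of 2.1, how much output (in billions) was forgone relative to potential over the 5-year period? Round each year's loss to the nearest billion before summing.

Year 1985: gap = -2.1 × (7.73 - 4.56) = -6.657%, loss ≈ 22108 × 6.657/100 ≈ 1472.
Year 1986: gap = -2.1 × (8.15 - 4.56) = -7.539%, loss ≈ 22108 × 7.539/100 ≈ 1667.
Year 1987: gap = -2.1 × (7.95 - 4.56) = -7.119%, loss ≈ 22108 × 7.119/100 ≈ 1574.
Year 1988: gap = -2.1 × (7.35 - 4.56) = -5.859%, loss ≈ 22108 × 5.859/100 ≈ 1295.
Year 1989: gap = -2.1 × (6.66 - 4.56) = -4.41%, loss ≈ 22108 × 4.41/100 ≈ 975.
Total lost output = 1472 + 1667 + 1574 + 1295 + 975 = 6983 billion.

$6,983 billion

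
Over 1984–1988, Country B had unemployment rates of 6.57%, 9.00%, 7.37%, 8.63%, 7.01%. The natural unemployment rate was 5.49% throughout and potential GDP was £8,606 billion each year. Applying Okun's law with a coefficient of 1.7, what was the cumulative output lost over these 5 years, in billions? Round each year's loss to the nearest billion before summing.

Year 1984: gap = -1.7 × (6.57 - 5.49) = -1.836%, loss ≈ 8606 × 1.836/100 ≈ 158.
Year 1985: gap = -1.7 × (9 - 5.49) = -5.967%, loss ≈ 8606 × 5.967/100 ≈ 514.
Year 1986: gap = -1.7 × (7.37 - 5.49) = -3.196%, loss ≈ 8606 × 3.196/100 ≈ 275.
Year 1987: gap = -1.7 × (8.63 - 5.49) = -5.338%, loss ≈ 8606 × 5.338/100 ≈ 459.
Year 1988: gap = -1.7 × (7.01 - 5.49) = -2.584%, loss ≈ 8606 × 2.584/100 ≈ 222.
Total lost output = 158 + 514 + 275 + 459 + 222 = 1628 billion.

£1,628 billion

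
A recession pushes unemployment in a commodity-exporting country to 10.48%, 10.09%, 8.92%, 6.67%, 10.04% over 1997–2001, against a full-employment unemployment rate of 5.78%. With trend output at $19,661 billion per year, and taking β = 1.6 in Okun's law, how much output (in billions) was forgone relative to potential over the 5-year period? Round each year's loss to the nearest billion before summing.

$5,443 billion

Year 1997: gap = -1.6 × (10.48 - 5.78) = -7.52%, loss ≈ 19661 × 7.52/100 ≈ 1479.
Year 1998: gap = -1.6 × (10.09 - 5.78) = -6.896%, loss ≈ 19661 × 6.896/100 ≈ 1356.
Year 1999: gap = -1.6 × (8.92 - 5.78) = -5.024%, loss ≈ 19661 × 5.024/100 ≈ 988.
Year 2000: gap = -1.6 × (6.67 - 5.78) = -1.424%, loss ≈ 19661 × 1.424/100 ≈ 280.
Year 2001: gap = -1.6 × (10.04 - 5.78) = -6.816%, loss ≈ 19661 × 6.816/100 ≈ 1340.
Total lost output = 1479 + 1356 + 988 + 280 + 1340 = 5443 billion.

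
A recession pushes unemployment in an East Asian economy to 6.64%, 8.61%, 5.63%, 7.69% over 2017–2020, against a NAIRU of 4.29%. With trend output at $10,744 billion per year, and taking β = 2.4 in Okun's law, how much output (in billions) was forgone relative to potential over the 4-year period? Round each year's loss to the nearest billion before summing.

Year 2017: gap = -2.4 × (6.64 - 4.29) = -5.64%, loss ≈ 10744 × 5.64/100 ≈ 606.
Year 2018: gap = -2.4 × (8.61 - 4.29) = -10.368%, loss ≈ 10744 × 10.368/100 ≈ 1114.
Year 2019: gap = -2.4 × (5.63 - 4.29) = -3.216%, loss ≈ 10744 × 3.216/100 ≈ 346.
Year 2020: gap = -2.4 × (7.69 - 4.29) = -8.16%, loss ≈ 10744 × 8.16/100 ≈ 877.
Total lost output = 606 + 1114 + 346 + 877 = 2943 billion.

$2,943 billion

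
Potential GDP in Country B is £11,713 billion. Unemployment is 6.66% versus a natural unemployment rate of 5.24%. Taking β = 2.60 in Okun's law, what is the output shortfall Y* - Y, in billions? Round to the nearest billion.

Output gap = -2.60 × (6.66 - 5.24) = -2.6 × 1.42 = -3.692%.
Actual GDP ≈ 11713 × 0.96308 ≈ 11281 billion, so the shortfall is 11713 - 11281 = 432 billion.

£432 billion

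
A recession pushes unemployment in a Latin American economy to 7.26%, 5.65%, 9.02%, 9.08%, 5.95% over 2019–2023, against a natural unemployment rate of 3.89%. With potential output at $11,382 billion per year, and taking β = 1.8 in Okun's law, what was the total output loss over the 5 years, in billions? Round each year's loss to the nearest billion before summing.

Year 2019: gap = -1.8 × (7.26 - 3.89) = -6.066%, loss ≈ 11382 × 6.066/100 ≈ 690.
Year 2020: gap = -1.8 × (5.65 - 3.89) = -3.168%, loss ≈ 11382 × 3.168/100 ≈ 361.
Year 2021: gap = -1.8 × (9.02 - 3.89) = -9.234%, loss ≈ 11382 × 9.234/100 ≈ 1051.
Year 2022: gap = -1.8 × (9.08 - 3.89) = -9.342%, loss ≈ 11382 × 9.342/100 ≈ 1063.
Year 2023: gap = -1.8 × (5.95 - 3.89) = -3.708%, loss ≈ 11382 × 3.708/100 ≈ 422.
Total lost output = 690 + 361 + 1051 + 1063 + 422 = 3587 billion.

$3,587 billion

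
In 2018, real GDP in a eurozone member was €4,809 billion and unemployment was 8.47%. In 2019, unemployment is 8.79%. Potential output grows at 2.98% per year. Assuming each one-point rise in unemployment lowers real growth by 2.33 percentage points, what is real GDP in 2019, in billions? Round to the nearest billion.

Δu = 8.79 - 8.47 = 0.32 points.
Okun's law (growth form): g_Y = g_Y* - β × Δu = 2.98 - 2.33 × (0.32) = 2.98 - 0.7456 = 2.2344%.
Real GDP in the next year = 4809 × (1 + 2.2344/100) = 4809 × 1.022344 ≈ 4916 billion.

€4,916 billion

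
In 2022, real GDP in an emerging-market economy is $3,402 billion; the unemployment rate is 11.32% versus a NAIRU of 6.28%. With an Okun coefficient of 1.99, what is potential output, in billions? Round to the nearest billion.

$3,781 billion

Unemployment gap = 11.32 - 6.28 = 5.04 points, so output gap = -1.99 × 5.04 = -10.0296%.
Since Y = Y* × (1 + gap/100), Y* = 3402/0.899704 ≈ 3781 billion.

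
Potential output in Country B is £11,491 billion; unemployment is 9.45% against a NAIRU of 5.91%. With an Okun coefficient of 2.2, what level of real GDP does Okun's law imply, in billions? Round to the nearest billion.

Unemployment gap = 9.45 - 5.91 = 3.54 points, so the output gap is -2.2 × 3.54 = -7.788%.
Actual GDP = 11491 × (1 - 7.788/100) = 11491 × 0.92212 ≈ 10596 billion.

£10,596 billion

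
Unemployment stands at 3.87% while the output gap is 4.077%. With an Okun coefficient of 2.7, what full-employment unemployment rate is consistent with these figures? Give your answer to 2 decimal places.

5.38%

From Okun's law, u - u* = -(output gap)/β = -(4.077)/2.7 = -1.51 points.
So u* = 3.87 + 1.51 = 5.38%.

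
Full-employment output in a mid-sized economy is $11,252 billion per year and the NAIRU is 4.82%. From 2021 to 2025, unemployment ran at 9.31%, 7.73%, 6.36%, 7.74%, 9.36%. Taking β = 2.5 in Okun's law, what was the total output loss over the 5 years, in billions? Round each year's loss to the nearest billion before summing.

$4,613 billion

Year 2021: gap = -2.5 × (9.31 - 4.82) = -11.225%, loss ≈ 11252 × 11.225/100 ≈ 1263.
Year 2022: gap = -2.5 × (7.73 - 4.82) = -7.275%, loss ≈ 11252 × 7.275/100 ≈ 819.
Year 2023: gap = -2.5 × (6.36 - 4.82) = -3.85%, loss ≈ 11252 × 3.85/100 ≈ 433.
Year 2024: gap = -2.5 × (7.74 - 4.82) = -7.3%, loss ≈ 11252 × 7.3/100 ≈ 821.
Year 2025: gap = -2.5 × (9.36 - 4.82) = -11.35%, loss ≈ 11252 × 11.35/100 ≈ 1277.
Total lost output = 1263 + 819 + 433 + 821 + 1277 = 4613 billion.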